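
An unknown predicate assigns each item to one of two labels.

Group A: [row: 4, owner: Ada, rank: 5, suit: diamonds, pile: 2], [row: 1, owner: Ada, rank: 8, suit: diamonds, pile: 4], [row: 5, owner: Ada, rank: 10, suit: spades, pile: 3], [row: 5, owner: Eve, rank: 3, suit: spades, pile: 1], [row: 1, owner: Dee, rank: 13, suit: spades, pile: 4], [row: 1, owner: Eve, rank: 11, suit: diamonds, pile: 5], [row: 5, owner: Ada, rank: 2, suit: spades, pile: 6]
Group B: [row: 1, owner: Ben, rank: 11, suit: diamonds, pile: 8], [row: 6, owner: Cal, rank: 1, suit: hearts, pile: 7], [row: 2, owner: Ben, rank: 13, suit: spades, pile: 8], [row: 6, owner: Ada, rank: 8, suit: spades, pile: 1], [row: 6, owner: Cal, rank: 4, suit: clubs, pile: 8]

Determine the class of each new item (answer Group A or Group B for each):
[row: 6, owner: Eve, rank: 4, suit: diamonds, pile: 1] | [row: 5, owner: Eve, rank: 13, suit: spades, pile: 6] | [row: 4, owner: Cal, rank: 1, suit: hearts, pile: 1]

Group B, Group A, Group A

The distinguishing property — pile ≤ 6 AND row ≤ 5 — holds for all the 'Group A' cases and none of the 'Group B' cases.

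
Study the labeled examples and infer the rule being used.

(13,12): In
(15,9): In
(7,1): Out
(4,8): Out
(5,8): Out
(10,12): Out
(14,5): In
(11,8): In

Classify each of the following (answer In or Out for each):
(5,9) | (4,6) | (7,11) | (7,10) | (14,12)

Out, Out, Out, Out, In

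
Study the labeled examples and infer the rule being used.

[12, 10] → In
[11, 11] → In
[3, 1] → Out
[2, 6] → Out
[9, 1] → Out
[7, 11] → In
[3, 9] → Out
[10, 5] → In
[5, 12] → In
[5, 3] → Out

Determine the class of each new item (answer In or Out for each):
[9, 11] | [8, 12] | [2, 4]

In, In, Out

The distinguishing property — sum ≥ 15 — holds for all the 'In' cases and none of the 'Out' cases.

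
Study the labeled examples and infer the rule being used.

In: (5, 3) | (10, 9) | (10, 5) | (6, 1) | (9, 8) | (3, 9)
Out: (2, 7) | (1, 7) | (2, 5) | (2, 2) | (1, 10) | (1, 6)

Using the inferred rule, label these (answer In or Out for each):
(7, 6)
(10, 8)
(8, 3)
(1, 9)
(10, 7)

In, In, In, Out, In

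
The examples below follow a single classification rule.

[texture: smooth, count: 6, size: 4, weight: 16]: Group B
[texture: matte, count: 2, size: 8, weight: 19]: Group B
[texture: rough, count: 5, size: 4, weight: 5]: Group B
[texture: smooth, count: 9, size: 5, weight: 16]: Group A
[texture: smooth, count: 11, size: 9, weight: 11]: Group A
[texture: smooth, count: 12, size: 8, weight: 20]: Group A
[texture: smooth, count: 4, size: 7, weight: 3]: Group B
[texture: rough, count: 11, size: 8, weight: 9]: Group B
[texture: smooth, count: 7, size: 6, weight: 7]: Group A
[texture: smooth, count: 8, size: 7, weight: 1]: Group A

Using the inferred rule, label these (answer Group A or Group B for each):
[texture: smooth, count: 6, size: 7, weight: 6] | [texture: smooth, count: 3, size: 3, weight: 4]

Group B, Group B

Rule: texture is smooth AND count ≥ 7. This holds for each 'Group A' example and fails for each 'Group B' one.
[texture: smooth, count: 6, size: 7, weight: 6]: Group B (texture is smooth, count = 6). [texture: smooth, count: 3, size: 3, weight: 4]: Group B (texture is smooth, count = 3).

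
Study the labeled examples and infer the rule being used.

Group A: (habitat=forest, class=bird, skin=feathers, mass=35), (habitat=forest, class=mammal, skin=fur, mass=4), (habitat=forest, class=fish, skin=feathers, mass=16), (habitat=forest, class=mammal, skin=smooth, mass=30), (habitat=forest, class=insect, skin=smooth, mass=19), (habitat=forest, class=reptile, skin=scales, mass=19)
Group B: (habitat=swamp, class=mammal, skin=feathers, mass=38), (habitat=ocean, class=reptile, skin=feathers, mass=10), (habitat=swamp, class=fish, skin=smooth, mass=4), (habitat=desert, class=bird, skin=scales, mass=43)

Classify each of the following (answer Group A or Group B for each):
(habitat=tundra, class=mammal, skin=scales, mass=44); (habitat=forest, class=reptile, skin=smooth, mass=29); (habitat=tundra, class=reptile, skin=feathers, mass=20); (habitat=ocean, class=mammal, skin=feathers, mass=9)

Group B, Group A, Group B, Group B

The classifier is using: habitat is forest.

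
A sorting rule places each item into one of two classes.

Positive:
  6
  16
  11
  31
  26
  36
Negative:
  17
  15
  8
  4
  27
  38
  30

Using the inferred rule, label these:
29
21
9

The simplest hypothesis consistent with all the labels is: ≡ 1 (mod 5).
29: Negative (29 mod 5 = 4).
21: Positive (21 mod 5 = 1).
9: Negative (9 mod 5 = 4).

Negative, Positive, Negative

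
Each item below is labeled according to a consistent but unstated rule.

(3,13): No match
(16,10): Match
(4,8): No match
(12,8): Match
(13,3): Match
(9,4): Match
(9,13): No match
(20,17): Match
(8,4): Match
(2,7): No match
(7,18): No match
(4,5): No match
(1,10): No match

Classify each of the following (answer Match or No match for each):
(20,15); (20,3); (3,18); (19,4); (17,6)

Match, Match, No match, Match, Match

The simplest hypothesis consistent with all the labels is: first > second.
(20,15): 20 > 15 — meets the rule, so Match.
(20,3): 20 > 3 — meets the rule, so Match.
(3,18): 3 < 18 — doesn't qualify, so No match.
(19,4): 19 > 4 — meets the rule, so Match.
(17,6): 17 > 6 — meets the rule, so Match.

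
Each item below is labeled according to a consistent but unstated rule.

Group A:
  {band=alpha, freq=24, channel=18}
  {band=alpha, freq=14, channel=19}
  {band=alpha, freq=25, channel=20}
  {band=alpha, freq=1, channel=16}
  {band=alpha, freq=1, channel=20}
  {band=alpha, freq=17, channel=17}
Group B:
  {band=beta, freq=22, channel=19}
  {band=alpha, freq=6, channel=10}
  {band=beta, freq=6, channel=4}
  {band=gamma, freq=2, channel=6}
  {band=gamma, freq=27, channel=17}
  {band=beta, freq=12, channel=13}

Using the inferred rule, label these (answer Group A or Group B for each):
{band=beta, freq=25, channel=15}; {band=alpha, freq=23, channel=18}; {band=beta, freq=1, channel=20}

Every 'Group A' example satisfies: band is alpha AND channel ≥ 13. None of the 'Group B' examples do.

Group B, Group A, Group B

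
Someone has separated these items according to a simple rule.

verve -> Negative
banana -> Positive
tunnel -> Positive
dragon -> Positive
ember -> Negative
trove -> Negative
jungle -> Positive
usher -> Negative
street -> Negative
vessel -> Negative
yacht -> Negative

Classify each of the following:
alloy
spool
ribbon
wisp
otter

Negative, Negative, Positive, Negative, Negative

'Positive' ⟺ contains 'n'.
alloy: no 'n', does not satisfy this → Negative. spool: no 'n', does not satisfy this → Negative. ribbon: has 'n', passes → Positive. wisp: no 'n', does not satisfy this → Negative. otter: no 'n', does not satisfy this → Negative.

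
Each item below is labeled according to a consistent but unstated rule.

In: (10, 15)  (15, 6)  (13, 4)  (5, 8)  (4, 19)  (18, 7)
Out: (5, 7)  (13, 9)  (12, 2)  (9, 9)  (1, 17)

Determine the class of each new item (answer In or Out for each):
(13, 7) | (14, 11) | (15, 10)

Out, In, In

A rule that fits every label: sum is odd — true of each 'In' example, false of each 'Out' one.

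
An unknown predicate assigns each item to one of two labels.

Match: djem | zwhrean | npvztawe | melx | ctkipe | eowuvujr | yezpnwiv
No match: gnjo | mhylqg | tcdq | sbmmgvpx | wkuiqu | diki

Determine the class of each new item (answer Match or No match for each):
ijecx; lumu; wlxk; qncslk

The distinguishing property — contains 'e' — holds for all the 'Match' cases and none of the 'No match' cases.

Match, No match, No match, No match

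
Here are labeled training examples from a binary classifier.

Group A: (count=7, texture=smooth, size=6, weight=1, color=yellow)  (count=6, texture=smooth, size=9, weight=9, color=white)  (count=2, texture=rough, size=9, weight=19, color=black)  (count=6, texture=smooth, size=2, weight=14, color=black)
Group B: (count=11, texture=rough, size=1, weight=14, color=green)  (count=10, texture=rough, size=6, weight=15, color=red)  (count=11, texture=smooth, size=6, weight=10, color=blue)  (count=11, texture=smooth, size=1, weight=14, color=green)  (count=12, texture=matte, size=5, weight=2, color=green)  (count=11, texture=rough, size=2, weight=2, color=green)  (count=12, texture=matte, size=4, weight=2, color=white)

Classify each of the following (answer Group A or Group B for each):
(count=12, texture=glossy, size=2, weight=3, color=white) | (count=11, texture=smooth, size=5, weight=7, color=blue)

The common property of the 'Group A' items is: count ≤ 7. No 'Group B' item has it.
(count=12, texture=glossy, size=2, weight=3, color=white) — count = 12, hence Group B.
(count=11, texture=smooth, size=5, weight=7, color=blue) — count = 11, hence Group B.

Group B, Group B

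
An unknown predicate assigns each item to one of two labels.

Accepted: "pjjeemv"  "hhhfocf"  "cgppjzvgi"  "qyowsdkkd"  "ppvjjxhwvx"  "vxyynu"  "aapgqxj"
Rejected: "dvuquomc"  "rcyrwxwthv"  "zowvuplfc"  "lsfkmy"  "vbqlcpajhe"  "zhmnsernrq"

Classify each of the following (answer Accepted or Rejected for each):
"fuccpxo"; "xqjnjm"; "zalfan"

Accepted, Rejected, Rejected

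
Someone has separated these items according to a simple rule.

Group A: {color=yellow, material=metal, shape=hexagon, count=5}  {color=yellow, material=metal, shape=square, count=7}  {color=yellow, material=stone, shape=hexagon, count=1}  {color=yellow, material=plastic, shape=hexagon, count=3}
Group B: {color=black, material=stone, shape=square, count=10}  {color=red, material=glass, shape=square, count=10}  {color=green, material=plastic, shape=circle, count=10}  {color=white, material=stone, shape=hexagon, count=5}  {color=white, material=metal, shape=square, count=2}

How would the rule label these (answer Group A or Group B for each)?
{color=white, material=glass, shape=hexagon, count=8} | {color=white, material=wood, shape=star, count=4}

The distinguishing property — color is yellow — holds for all the 'Group A' cases and none of the 'Group B' cases.

Group B, Group B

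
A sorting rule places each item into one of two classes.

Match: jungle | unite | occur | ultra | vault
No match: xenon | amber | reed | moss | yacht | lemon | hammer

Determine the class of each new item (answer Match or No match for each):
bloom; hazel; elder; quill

The pattern is that an item is 'Match' exactly when: contains 'u'.
bloom → no 'u' → No match. hazel → no 'u' → No match. elder → no 'u' → No match. quill → has 'u' → Match.

No match, No match, No match, Match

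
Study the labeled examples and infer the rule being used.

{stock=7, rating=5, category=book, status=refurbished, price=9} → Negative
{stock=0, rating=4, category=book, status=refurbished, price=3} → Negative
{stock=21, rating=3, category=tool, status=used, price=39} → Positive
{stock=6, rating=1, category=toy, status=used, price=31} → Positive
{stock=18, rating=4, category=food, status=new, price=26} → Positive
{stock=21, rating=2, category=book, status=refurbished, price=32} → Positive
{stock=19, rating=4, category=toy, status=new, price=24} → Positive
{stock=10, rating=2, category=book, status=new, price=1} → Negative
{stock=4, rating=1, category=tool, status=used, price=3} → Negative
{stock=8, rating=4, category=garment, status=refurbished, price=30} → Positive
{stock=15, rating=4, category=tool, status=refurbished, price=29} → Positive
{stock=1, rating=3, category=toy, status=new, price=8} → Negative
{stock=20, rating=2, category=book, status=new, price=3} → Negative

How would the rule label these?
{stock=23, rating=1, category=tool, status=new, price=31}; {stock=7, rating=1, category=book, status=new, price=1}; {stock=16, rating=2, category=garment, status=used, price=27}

Positive, Negative, Positive

Every 'Positive' example satisfies: price ≥ 24. None of the 'Negative' examples do.
{stock=23, rating=1, category=tool, status=new, price=31} — price = 31, hence Positive.
{stock=7, rating=1, category=book, status=new, price=1} — price = 1, hence Negative.
{stock=16, rating=2, category=garment, status=used, price=27} — price = 27, hence Positive.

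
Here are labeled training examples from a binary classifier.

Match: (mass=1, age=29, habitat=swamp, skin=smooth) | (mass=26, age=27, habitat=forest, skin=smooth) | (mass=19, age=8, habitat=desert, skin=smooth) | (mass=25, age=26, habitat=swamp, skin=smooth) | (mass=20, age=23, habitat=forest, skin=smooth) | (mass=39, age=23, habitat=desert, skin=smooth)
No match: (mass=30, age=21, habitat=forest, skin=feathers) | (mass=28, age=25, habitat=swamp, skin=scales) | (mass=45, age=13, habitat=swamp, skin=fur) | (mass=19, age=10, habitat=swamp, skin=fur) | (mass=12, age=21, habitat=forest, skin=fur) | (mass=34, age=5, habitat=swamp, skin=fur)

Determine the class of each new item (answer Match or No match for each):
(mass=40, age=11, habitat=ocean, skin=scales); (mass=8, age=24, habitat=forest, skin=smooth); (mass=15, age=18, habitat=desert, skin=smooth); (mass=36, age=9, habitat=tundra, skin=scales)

Every 'Match' example satisfies: skin is smooth. None of the 'No match' examples do.
(mass=40, age=11, habitat=ocean, skin=scales): No match (skin is scales). (mass=8, age=24, habitat=forest, skin=smooth): Match (skin is smooth). (mass=15, age=18, habitat=desert, skin=smooth): Match (skin is smooth). (mass=36, age=9, habitat=tundra, skin=scales): No match (skin is scales).

No match, Match, Match, No match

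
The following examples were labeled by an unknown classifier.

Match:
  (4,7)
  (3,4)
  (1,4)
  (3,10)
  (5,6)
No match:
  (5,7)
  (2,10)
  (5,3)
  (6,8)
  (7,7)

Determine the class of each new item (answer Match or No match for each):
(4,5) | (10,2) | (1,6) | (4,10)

Match, No match, Match, No match

The rule appears to be: sum is odd.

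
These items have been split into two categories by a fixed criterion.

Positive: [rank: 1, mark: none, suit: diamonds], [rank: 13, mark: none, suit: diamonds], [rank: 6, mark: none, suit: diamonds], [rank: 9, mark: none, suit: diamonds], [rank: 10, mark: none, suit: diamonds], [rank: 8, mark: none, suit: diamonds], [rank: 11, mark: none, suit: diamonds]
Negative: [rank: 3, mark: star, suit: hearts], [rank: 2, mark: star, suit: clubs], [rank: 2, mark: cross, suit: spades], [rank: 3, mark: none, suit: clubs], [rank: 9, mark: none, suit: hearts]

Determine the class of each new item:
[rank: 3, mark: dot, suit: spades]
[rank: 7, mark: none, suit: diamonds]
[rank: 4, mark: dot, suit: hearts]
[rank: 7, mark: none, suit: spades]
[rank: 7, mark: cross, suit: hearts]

Negative, Positive, Negative, Negative, Negative

The distinguishing property — suit is diamonds — holds for all the 'Positive' cases and none of the 'Negative' cases.
[rank: 3, mark: dot, suit: spades]: Negative (suit is spades). [rank: 7, mark: none, suit: diamonds]: Positive (suit is diamonds). [rank: 4, mark: dot, suit: hearts]: Negative (suit is hearts). [rank: 7, mark: none, suit: spades]: Negative (suit is spades). [rank: 7, mark: cross, suit: hearts]: Negative (suit is hearts).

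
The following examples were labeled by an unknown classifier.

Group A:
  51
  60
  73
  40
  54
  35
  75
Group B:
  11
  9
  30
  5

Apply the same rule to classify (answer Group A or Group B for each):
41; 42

Group A, Group A

Every 'Group A' example satisfies: at least 35. None of the 'Group B' examples do.
41 — 41 ≥ 35, hence Group A. 42 — 42 ≥ 35, hence Group A.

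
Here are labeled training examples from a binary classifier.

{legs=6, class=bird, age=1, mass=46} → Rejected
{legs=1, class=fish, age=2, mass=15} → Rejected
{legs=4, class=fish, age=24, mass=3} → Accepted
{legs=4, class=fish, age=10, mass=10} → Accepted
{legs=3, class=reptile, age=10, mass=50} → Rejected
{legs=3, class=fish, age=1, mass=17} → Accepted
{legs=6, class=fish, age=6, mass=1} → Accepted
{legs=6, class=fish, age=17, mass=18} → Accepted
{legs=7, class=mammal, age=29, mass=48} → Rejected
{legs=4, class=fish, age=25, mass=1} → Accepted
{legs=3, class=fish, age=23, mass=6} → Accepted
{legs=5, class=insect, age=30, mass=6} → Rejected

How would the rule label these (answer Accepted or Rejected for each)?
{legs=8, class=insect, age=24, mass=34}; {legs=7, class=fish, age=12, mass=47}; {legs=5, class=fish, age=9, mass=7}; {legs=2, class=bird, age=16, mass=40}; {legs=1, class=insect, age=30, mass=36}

Rule: class is fish AND legs ≥ 3. This holds for each 'Accepted' example and fails for each 'Rejected' one.

Rejected, Accepted, Accepted, Rejected, Rejected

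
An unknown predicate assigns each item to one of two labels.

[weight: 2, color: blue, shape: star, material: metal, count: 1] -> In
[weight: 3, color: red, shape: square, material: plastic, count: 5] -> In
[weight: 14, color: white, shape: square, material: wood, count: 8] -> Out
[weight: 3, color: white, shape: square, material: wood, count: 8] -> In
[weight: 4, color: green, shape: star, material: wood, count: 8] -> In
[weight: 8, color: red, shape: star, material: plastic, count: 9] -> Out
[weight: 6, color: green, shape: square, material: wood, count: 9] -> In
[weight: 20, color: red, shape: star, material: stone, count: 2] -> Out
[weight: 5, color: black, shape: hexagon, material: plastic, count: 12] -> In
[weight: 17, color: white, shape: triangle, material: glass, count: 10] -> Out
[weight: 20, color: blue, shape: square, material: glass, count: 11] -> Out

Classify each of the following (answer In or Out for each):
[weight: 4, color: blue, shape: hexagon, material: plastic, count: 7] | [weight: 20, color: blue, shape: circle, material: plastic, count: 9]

In, Out

The common property of the 'In' items is: weight ≤ 6. No 'Out' item has it.
[weight: 4, color: blue, shape: hexagon, material: plastic, count: 7] — weight = 4, hence In.
[weight: 20, color: blue, shape: circle, material: plastic, count: 9] — weight = 20, hence Out.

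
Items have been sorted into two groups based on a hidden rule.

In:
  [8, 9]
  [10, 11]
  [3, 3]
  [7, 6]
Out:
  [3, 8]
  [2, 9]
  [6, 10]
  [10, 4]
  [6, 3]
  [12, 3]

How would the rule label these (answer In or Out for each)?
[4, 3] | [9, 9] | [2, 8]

The simplest hypothesis consistent with all the labels is: |first − second| ≤ 1.
[4, 3]: In (|4−3| = 1).
[9, 9]: In (|9−9| = 0).
[2, 8]: Out (|2−8| = 6).

In, In, Out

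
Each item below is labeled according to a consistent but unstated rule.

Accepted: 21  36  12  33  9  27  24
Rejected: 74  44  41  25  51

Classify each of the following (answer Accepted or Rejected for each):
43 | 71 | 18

Every 'Accepted' example satisfies: multiple of 3 AND at most 36. None of the 'Rejected' examples do.
43: 43 = 3·14 + 1, 43 > 36 — does not pass, so Rejected.
71: 71 = 3·23 + 2, 71 > 36 — does not pass, so Rejected.
18: 18 = 3·6, 18 ≤ 36 — passes, so Accepted.

Rejected, Rejected, Accepted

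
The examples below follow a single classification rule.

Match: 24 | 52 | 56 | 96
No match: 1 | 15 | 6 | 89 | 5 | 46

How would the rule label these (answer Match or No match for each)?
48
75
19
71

The rule appears to be: multiple of 4.

Match, No match, No match, No match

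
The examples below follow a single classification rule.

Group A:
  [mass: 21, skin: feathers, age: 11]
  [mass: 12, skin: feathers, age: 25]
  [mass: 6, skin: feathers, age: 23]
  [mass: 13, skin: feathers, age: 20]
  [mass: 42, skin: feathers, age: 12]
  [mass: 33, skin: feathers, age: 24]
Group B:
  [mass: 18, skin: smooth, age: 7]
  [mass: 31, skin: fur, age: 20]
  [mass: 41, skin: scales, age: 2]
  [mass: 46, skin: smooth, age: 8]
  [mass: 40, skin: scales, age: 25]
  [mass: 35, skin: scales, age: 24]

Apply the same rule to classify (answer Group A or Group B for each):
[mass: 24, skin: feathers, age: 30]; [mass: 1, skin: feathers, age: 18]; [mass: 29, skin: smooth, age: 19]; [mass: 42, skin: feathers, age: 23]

Group A, Group A, Group B, Group A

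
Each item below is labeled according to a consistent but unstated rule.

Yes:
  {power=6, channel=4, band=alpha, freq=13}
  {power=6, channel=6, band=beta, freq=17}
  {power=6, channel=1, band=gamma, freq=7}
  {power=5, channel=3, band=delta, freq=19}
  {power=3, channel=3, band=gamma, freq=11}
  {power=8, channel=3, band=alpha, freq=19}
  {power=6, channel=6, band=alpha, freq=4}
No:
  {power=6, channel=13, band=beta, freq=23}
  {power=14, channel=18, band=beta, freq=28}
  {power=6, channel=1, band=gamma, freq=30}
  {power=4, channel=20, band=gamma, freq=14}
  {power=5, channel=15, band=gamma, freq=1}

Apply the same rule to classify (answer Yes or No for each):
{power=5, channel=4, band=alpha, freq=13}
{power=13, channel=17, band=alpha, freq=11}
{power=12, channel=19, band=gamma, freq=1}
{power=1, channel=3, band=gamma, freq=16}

Rule: channel ≤ 6 AND freq ≤ 19. This holds for each 'Yes' example and fails for each 'No' one.
{power=5, channel=4, band=alpha, freq=13} → channel = 4, freq = 13 → Yes. {power=13, channel=17, band=alpha, freq=11} → channel = 17, freq = 11 → No. {power=12, channel=19, band=gamma, freq=1} → channel = 19, freq = 1 → No. {power=1, channel=3, band=gamma, freq=16} → channel = 3, freq = 16 → Yes.

Yes, No, No, Yes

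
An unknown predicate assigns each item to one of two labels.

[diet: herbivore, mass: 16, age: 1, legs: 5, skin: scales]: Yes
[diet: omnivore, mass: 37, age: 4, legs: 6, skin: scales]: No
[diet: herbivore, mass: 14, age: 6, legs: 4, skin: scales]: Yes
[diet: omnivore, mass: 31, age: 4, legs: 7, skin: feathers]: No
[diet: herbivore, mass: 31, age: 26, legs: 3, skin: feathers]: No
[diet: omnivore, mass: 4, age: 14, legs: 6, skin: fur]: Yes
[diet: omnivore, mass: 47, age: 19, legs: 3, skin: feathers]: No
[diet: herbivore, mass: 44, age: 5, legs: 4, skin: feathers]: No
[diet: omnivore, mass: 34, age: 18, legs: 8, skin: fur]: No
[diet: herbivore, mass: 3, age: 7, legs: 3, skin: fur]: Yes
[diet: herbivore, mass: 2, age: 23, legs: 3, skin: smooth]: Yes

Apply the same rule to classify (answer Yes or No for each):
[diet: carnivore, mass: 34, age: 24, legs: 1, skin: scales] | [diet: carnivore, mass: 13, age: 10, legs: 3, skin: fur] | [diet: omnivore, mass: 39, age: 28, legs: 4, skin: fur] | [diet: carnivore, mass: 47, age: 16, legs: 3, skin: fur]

The simplest hypothesis consistent with all the labels is: mass ≤ 16.
No: [diet: carnivore, mass: 34, age: 24, legs: 1, skin: scales], since mass = 34. Yes: [diet: carnivore, mass: 13, age: 10, legs: 3, skin: fur], since mass = 13. No: [diet: omnivore, mass: 39, age: 28, legs: 4, skin: fur], since mass = 39. No: [diet: carnivore, mass: 47, age: 16, legs: 3, skin: fur], since mass = 47.

No, Yes, No, No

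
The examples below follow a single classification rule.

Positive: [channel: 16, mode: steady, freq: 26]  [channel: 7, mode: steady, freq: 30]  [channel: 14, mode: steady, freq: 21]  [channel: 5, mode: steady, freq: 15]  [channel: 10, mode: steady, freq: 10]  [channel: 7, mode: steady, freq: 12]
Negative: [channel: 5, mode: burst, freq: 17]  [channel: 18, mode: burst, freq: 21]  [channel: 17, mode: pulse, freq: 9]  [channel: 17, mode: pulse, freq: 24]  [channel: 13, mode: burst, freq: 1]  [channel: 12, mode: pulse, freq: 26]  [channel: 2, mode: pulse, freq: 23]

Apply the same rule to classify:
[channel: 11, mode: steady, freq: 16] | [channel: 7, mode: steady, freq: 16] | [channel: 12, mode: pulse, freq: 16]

One predicate separates the groups cleanly: mode is steady.
Positive: [channel: 11, mode: steady, freq: 16], since mode is steady.
Positive: [channel: 7, mode: steady, freq: 16], since mode is steady.
Negative: [channel: 12, mode: pulse, freq: 16], since mode is pulse.

Positive, Positive, Negative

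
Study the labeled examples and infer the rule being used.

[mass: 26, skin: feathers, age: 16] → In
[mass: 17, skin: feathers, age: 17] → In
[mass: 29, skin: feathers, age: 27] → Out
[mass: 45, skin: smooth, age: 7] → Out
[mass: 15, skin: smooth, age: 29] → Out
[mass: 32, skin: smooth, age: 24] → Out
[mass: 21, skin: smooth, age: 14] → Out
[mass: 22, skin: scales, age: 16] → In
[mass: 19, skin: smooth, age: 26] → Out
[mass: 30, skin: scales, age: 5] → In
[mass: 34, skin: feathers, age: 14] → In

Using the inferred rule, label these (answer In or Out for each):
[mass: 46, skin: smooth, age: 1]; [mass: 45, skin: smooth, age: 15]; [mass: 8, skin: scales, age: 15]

One predicate separates the groups cleanly: skin is not smooth AND age ≤ 17.
[mass: 46, skin: smooth, age: 1] — skin is smooth, age = 1, hence Out. [mass: 45, skin: smooth, age: 15] — skin is smooth, age = 15, hence Out. [mass: 8, skin: scales, age: 15] — skin is scales, age = 15, hence In.

Out, Out, In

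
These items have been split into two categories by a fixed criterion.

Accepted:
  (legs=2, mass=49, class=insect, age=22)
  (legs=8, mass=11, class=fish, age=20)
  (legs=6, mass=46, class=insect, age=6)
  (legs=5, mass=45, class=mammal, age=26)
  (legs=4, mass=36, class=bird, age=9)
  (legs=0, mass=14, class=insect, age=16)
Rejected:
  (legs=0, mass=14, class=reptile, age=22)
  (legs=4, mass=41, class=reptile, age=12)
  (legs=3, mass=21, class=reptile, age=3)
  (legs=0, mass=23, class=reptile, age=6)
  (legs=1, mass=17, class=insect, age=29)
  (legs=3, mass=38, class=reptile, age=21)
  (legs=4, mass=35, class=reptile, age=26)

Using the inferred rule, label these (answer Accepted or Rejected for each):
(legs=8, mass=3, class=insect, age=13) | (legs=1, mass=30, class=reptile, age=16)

The common property of the 'Accepted' items is: class is not reptile AND age ≤ 26. No 'Rejected' item has it.
Accepted: (legs=8, mass=3, class=insect, age=13), since class is insect, age = 13.
Rejected: (legs=1, mass=30, class=reptile, age=16), since class is reptile, age = 16.

Accepted, Rejected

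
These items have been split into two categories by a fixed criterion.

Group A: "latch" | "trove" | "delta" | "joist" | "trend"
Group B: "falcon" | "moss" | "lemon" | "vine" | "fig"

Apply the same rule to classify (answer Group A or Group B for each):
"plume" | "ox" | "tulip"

Looking at the examples, the only property every 'Group A' case has and every 'Group B' case lacks is: contains 't'.
"plume" — no 't', hence Group B. "ox" — no 't', hence Group B. "tulip" — has 't', hence Group A.

Group B, Group B, Group A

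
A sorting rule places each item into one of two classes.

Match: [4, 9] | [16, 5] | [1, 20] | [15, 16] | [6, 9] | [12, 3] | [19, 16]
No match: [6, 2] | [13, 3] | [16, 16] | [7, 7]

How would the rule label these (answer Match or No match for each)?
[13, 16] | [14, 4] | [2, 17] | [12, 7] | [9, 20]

Match, No match, Match, Match, Match

One predicate separates the groups cleanly: sum is odd.
[13, 16]: Match (13+16 = 29). [14, 4]: No match (14+4 = 18). [2, 17]: Match (2+17 = 19). [12, 7]: Match (12+7 = 19). [9, 20]: Match (9+20 = 29).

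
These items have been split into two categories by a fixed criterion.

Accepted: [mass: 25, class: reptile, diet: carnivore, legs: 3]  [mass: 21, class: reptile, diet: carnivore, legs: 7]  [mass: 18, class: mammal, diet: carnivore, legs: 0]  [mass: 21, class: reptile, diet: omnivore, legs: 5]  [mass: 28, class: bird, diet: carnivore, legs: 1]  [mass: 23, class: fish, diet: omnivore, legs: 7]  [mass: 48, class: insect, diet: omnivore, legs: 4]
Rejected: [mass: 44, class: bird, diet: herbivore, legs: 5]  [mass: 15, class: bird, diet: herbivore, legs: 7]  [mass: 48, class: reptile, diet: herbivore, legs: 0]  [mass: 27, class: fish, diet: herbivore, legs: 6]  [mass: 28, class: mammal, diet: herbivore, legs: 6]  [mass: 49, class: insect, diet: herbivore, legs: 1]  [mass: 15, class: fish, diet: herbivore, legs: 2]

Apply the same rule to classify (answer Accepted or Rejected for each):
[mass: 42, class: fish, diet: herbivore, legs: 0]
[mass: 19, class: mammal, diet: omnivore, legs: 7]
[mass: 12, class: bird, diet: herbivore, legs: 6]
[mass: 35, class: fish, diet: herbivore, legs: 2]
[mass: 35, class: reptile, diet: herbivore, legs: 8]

The classifier is using: diet is not herbivore.
[mass: 42, class: fish, diet: herbivore, legs: 0] — diet is herbivore, hence Rejected.
[mass: 19, class: mammal, diet: omnivore, legs: 7] — diet is omnivore, hence Accepted.
[mass: 12, class: bird, diet: herbivore, legs: 6] — diet is herbivore, hence Rejected.
[mass: 35, class: fish, diet: herbivore, legs: 2] — diet is herbivore, hence Rejected.
[mass: 35, class: reptile, diet: herbivore, legs: 8] — diet is herbivore, hence Rejected.

Rejected, Accepted, Rejected, Rejected, Rejected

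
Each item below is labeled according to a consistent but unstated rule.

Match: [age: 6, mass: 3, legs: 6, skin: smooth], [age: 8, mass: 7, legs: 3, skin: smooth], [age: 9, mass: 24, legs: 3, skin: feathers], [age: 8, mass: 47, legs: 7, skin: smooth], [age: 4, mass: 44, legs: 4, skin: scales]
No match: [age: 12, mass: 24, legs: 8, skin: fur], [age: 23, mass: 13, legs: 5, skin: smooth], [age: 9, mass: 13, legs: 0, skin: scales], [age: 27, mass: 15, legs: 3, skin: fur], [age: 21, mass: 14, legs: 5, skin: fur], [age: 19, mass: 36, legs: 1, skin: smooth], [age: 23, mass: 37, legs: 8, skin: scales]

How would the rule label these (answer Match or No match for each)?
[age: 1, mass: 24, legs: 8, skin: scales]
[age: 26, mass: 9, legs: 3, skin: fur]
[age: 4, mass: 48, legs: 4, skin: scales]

Match, No match, Match

The rule appears to be: legs ≥ 1 AND age ≤ 9.
[age: 1, mass: 24, legs: 8, skin: scales]: legs = 8, age = 1 — has this property, so Match.
[age: 26, mass: 9, legs: 3, skin: fur]: legs = 3, age = 26 — lacks this property, so No match.
[age: 4, mass: 48, legs: 4, skin: scales]: legs = 4, age = 4 — has this property, so Match.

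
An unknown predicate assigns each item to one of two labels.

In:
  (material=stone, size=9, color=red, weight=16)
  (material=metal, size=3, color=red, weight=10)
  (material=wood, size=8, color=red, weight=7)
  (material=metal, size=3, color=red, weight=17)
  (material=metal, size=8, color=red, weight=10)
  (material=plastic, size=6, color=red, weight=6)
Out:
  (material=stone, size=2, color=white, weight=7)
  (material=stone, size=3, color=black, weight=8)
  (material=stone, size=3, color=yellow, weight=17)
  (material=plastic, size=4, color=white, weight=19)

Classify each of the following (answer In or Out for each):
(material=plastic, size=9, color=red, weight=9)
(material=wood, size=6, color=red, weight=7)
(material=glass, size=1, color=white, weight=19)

In, In, Out

Every 'In' example satisfies: color is red. None of the 'Out' examples do.
(material=plastic, size=9, color=red, weight=9) → color is red → In. (material=wood, size=6, color=red, weight=7) → color is red → In. (material=glass, size=1, color=white, weight=19) → color is white → Out.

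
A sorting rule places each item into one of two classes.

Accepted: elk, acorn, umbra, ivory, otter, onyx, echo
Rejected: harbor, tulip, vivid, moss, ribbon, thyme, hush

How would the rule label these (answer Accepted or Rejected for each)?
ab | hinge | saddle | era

Accepted, Rejected, Rejected, Accepted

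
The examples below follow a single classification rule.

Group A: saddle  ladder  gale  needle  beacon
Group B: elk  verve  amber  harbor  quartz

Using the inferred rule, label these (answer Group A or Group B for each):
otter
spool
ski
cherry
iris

The distinguishing property — even length AND contains 'e' — holds for all the 'Group A' cases and none of the 'Group B' cases.
otter — length 5, has 'e', hence Group B. spool — length 5, no 'e', hence Group B. ski — length 3, no 'e', hence Group B. cherry — length 6, has 'e', hence Group A. iris — length 4, no 'e', hence Group B.

Group B, Group B, Group B, Group A, Group B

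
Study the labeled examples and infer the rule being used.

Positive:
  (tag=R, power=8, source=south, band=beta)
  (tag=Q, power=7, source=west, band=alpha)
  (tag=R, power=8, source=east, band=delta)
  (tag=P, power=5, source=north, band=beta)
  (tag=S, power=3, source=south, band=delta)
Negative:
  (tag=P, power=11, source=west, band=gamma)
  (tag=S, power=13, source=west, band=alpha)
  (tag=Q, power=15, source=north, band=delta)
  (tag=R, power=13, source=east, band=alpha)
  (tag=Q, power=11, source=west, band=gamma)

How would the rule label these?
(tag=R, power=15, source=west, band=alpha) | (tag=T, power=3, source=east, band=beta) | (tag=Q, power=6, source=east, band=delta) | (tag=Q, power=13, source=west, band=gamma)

Negative, Positive, Positive, Negative

The common property of the 'Positive' items is: power ≤ 8. No 'Negative' item has it.
(tag=R, power=15, source=west, band=alpha): power = 15 — does not satisfy this, so Negative.
(tag=T, power=3, source=east, band=beta): power = 3 — passes, so Positive.
(tag=Q, power=6, source=east, band=delta): power = 6 — passes, so Positive.
(tag=Q, power=13, source=west, band=gamma): power = 13 — does not satisfy this, so Negative.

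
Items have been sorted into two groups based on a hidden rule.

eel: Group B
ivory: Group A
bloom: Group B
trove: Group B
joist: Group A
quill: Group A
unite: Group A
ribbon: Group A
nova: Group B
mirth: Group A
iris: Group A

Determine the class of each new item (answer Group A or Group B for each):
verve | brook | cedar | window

Group B, Group B, Group B, Group A

The rule appears to be: contains 'i'.
verve: no 'i', fails this test → Group B. brook: no 'i', fails this test → Group B. cedar: no 'i', fails this test → Group B. window: has 'i', passes → Group A.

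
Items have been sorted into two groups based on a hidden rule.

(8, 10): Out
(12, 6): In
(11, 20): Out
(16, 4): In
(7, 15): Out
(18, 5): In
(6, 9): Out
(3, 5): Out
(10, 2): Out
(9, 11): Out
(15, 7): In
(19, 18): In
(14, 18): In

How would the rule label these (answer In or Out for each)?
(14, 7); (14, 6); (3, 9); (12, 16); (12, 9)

The classifier is using: first ≥ 12.
(14, 7): first 14 — matches, so In.
(14, 6): first 14 — matches, so In.
(3, 9): first 3 — does not satisfy this, so Out.
(12, 16): first 12 — matches, so In.
(12, 9): first 12 — matches, so In.

In, In, Out, In, In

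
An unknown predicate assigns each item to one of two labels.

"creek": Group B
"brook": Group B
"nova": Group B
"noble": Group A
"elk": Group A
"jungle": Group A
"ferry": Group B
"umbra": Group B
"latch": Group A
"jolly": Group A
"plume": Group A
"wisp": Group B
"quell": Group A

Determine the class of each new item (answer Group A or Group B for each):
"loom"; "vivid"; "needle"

Checking candidate rules against both groups, what survives is: contains 'l'.
"loom": has 'l', matches → Group A. "vivid": no 'l', does not fit → Group B. "needle": has 'l', matches → Group A.

Group A, Group B, Group A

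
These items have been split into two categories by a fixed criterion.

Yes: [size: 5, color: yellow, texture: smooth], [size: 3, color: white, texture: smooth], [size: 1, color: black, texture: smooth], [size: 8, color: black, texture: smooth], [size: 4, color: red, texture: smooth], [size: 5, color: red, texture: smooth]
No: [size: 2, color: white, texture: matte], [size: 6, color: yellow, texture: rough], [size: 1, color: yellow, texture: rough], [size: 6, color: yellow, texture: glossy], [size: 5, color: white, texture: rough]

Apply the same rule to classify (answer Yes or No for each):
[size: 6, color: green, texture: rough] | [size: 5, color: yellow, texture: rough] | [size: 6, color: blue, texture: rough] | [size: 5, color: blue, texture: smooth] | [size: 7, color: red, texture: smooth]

Looking at the examples, the only property every 'Yes' case has and every 'No' case lacks is: texture is smooth.
[size: 6, color: green, texture: rough]: texture is rough — lacks this property, so No. [size: 5, color: yellow, texture: rough]: texture is rough — lacks this property, so No. [size: 6, color: blue, texture: rough]: texture is rough — lacks this property, so No. [size: 5, color: blue, texture: smooth]: texture is smooth — matches, so Yes. [size: 7, color: red, texture: smooth]: texture is smooth — matches, so Yes.

No, No, No, Yes, Yes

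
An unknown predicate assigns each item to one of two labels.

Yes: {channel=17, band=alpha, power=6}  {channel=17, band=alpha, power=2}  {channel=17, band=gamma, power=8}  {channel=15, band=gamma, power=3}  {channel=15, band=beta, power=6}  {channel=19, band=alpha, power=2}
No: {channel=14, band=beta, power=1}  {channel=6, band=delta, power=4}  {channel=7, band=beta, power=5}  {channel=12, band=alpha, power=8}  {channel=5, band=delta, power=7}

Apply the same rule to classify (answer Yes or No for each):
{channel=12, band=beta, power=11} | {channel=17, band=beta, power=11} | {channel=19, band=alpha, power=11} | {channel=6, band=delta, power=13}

No, Yes, Yes, No

A rule that fits every label: channel ≥ 15 — true of each 'Yes' example, false of each 'No' one.
{channel=12, band=beta, power=11} — channel = 12, hence No. {channel=17, band=beta, power=11} — channel = 17, hence Yes. {channel=19, band=alpha, power=11} — channel = 19, hence Yes. {channel=6, band=delta, power=13} — channel = 6, hence No.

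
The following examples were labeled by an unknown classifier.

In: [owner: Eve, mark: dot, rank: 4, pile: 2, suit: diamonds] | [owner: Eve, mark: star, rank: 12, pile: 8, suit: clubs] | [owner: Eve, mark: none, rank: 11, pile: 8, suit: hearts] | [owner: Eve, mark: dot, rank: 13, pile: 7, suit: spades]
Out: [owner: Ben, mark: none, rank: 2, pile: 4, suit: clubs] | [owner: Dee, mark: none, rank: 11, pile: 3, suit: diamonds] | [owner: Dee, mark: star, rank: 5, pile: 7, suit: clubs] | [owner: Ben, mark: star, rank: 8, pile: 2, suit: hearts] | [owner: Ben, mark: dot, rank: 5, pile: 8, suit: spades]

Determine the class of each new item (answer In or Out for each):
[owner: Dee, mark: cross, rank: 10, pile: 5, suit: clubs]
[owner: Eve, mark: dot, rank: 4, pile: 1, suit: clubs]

Out, In

A rule that fits every label: owner is Eve — true of each 'In' example, false of each 'Out' one.
[owner: Dee, mark: cross, rank: 10, pile: 5, suit: clubs]: owner is Dee, does not satisfy this → Out.
[owner: Eve, mark: dot, rank: 4, pile: 1, suit: clubs]: owner is Eve, matches → In.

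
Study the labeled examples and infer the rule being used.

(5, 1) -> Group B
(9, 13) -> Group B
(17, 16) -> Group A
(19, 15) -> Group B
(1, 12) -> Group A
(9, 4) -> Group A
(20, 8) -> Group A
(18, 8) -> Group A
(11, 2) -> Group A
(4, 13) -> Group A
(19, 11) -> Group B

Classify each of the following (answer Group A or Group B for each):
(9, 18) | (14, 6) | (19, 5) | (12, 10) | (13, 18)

Group A, Group A, Group B, Group A, Group A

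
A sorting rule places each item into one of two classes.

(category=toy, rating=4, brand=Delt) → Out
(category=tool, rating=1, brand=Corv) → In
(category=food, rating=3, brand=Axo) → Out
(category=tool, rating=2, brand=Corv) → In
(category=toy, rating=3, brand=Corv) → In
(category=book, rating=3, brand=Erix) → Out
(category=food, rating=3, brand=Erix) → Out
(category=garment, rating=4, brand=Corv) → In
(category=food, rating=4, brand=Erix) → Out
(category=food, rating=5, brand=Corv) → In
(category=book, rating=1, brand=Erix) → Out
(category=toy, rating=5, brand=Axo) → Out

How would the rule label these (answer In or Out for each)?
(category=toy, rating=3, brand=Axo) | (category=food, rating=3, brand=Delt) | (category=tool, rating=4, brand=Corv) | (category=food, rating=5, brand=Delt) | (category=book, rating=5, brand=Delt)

'In' ⟺ brand is Corv.
(category=toy, rating=3, brand=Axo): brand is Axo — fails the rule, so Out. (category=food, rating=3, brand=Delt): brand is Delt — fails the rule, so Out. (category=tool, rating=4, brand=Corv): brand is Corv — meets the rule, so In. (category=food, rating=5, brand=Delt): brand is Delt — fails the rule, so Out. (category=book, rating=5, brand=Delt): brand is Delt — fails the rule, so Out.

Out, Out, In, Out, Out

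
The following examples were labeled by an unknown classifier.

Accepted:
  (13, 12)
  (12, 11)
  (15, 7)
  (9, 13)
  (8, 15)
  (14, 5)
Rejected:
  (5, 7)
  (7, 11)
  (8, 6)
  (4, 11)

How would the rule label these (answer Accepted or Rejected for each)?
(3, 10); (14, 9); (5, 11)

Rejected, Accepted, Rejected

The rule appears to be: sum ≥ 19.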